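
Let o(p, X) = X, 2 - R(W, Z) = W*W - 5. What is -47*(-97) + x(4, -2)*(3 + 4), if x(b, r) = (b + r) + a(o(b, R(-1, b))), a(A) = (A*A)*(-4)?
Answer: 3565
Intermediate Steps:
R(W, Z) = 7 - W**2 (R(W, Z) = 2 - (W*W - 5) = 2 - (W**2 - 5) = 2 - (-5 + W**2) = 2 + (5 - W**2) = 7 - W**2)
a(A) = -4*A**2 (a(A) = A**2*(-4) = -4*A**2)
x(b, r) = -144 + b + r (x(b, r) = (b + r) - 4*(7 - 1*(-1)**2)**2 = (b + r) - 4*(7 - 1*1)**2 = (b + r) - 4*(7 - 1)**2 = (b + r) - 4*6**2 = (b + r) - 4*36 = (b + r) - 144 = -144 + b + r)
-47*(-97) + x(4, -2)*(3 + 4) = -47*(-97) + (-144 + 4 - 2)*(3 + 4) = 4559 - 142*7 = 4559 - 994 = 3565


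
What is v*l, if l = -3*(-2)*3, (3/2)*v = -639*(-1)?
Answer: 7668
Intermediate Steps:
v = 426 (v = 2*(-639*(-1))/3 = (⅔)*639 = 426)
l = 18 (l = 6*3 = 18)
v*l = 426*18 = 7668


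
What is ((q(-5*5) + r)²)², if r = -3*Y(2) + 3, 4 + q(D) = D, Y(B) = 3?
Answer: 1500625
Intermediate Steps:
q(D) = -4 + D
r = -6 (r = -3*3 + 3 = -9 + 3 = -6)
((q(-5*5) + r)²)² = (((-4 - 5*5) - 6)²)² = (((-4 - 25) - 6)²)² = ((-29 - 6)²)² = ((-35)²)² = 1225² = 1500625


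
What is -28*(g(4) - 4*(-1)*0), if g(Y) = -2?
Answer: 56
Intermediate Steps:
-28*(g(4) - 4*(-1)*0) = -28*(-2 - 4*(-1)*0) = -28*(-2 + 4*0) = -28*(-2 + 0) = -28*(-2) = 56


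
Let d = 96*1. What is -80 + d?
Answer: 16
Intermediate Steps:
d = 96
-80 + d = -80 + 96 = 16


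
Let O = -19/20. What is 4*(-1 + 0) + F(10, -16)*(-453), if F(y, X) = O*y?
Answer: 8599/2 ≈ 4299.5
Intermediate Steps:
O = -19/20 (O = -19*1/20 = -19/20 ≈ -0.95000)
F(y, X) = -19*y/20
4*(-1 + 0) + F(10, -16)*(-453) = 4*(-1 + 0) - 19/20*10*(-453) = 4*(-1) - 19/2*(-453) = -4 + 8607/2 = 8599/2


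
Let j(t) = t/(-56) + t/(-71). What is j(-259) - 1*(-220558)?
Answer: 125281643/568 ≈ 2.2057e+5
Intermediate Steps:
j(t) = -127*t/3976 (j(t) = t*(-1/56) + t*(-1/71) = -t/56 - t/71 = -127*t/3976)
j(-259) - 1*(-220558) = -127/3976*(-259) - 1*(-220558) = 4699/568 + 220558 = 125281643/568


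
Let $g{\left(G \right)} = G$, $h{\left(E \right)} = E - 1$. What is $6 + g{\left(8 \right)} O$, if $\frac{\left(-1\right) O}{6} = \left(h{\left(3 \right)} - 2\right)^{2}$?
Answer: $6$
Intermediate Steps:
$h{\left(E \right)} = -1 + E$
$O = 0$ ($O = - 6 \left(\left(-1 + 3\right) - 2\right)^{2} = - 6 \left(2 - 2\right)^{2} = - 6 \cdot 0^{2} = \left(-6\right) 0 = 0$)
$6 + g{\left(8 \right)} O = 6 + 8 \cdot 0 = 6 + 0 = 6$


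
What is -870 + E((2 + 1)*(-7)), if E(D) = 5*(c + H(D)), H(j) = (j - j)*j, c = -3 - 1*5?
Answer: -910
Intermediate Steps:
c = -8 (c = -3 - 5 = -8)
H(j) = 0 (H(j) = 0*j = 0)
E(D) = -40 (E(D) = 5*(-8 + 0) = 5*(-8) = -40)
-870 + E((2 + 1)*(-7)) = -870 - 40 = -910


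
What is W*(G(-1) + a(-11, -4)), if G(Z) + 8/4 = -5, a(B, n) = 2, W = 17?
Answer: -85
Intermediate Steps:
G(Z) = -7 (G(Z) = -2 - 5 = -7)
W*(G(-1) + a(-11, -4)) = 17*(-7 + 2) = 17*(-5) = -85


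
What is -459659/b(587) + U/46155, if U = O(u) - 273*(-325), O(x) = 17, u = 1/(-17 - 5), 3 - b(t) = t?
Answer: 21267386473/26954520 ≈ 789.01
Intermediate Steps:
b(t) = 3 - t
u = -1/22 (u = 1/(-22) = -1/22 ≈ -0.045455)
U = 88742 (U = 17 - 273*(-325) = 17 + 88725 = 88742)
-459659/b(587) + U/46155 = -459659/(3 - 1*587) + 88742/46155 = -459659/(3 - 587) + 88742*(1/46155) = -459659/(-584) + 88742/46155 = -459659*(-1/584) + 88742/46155 = 459659/584 + 88742/46155 = 21267386473/26954520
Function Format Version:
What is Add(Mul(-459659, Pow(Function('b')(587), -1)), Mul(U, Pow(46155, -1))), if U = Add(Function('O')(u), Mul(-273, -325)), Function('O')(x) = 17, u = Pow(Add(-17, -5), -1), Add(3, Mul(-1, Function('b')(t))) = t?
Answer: Rational(21267386473, 26954520) ≈ 789.01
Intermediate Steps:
Function('b')(t) = Add(3, Mul(-1, t))
u = Rational(-1, 22) (u = Pow(-22, -1) = Rational(-1, 22) ≈ -0.045455)
U = 88742 (U = Add(17, Mul(-273, -325)) = Add(17, 88725) = 88742)
Add(Mul(-459659, Pow(Function('b')(587), -1)), Mul(U, Pow(46155, -1))) = Add(Mul(-459659, Pow(Add(3, Mul(-1, 587)), -1)), Mul(88742, Pow(46155, -1))) = Add(Mul(-459659, Pow(Add(3, -587), -1)), Mul(88742, Rational(1, 46155))) = Add(Mul(-459659, Pow(-584, -1)), Rational(88742, 46155)) = Add(Mul(-459659, Rational(-1, 584)), Rational(88742, 46155)) = Add(Rational(459659, 584), Rational(88742, 46155)) = Rational(21267386473, 26954520)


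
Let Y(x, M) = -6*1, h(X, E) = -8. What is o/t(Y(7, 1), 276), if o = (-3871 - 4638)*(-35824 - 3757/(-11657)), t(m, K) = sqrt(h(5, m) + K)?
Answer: 53034769597*sqrt(67)/23314 ≈ 1.8620e+7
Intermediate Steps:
Y(x, M) = -6
t(m, K) = sqrt(-8 + K)
o = 3553329562999/11657 (o = -8509*(-35824 - 3757*(-1/11657)) = -8509*(-35824 + 3757/11657) = -8509*(-417596611/11657) = 3553329562999/11657 ≈ 3.0482e+8)
o/t(Y(7, 1), 276) = 3553329562999/(11657*(sqrt(-8 + 276))) = 3553329562999/(11657*(sqrt(268))) = 3553329562999/(11657*((2*sqrt(67)))) = 3553329562999*(sqrt(67)/134)/11657 = 53034769597*sqrt(67)/23314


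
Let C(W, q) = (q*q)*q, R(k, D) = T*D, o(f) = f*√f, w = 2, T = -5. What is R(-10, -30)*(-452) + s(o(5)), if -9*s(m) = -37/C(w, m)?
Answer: -67800 + 37*√5/28125 ≈ -67800.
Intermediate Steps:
o(f) = f^(3/2)
R(k, D) = -5*D
C(W, q) = q³ (C(W, q) = q²*q = q³)
s(m) = 37/(9*m³) (s(m) = -(-37)/(9*(m³)) = -(-37)/(9*m³) = 37/(9*m³))
R(-10, -30)*(-452) + s(o(5)) = -5*(-30)*(-452) + 37/(9*(5^(3/2))³) = 150*(-452) + 37/(9*(5*√5)³) = -67800 + 37*(√5/3125)/9 = -67800 + 37*√5/28125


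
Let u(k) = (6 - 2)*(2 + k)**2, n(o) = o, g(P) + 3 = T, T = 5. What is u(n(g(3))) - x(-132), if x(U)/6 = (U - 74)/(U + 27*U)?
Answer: 19609/308 ≈ 63.666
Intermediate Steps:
g(P) = 2 (g(P) = -3 + 5 = 2)
x(U) = 3*(-74 + U)/(14*U) (x(U) = 6*((U - 74)/(U + 27*U)) = 6*((-74 + U)/((28*U))) = 6*((-74 + U)*(1/(28*U))) = 6*((-74 + U)/(28*U)) = 3*(-74 + U)/(14*U))
u(k) = 4*(2 + k)**2
u(n(g(3))) - x(-132) = 4*(2 + 2)**2 - 3*(-74 - 132)/(14*(-132)) = 4*4**2 - 3*(-1)*(-206)/(14*132) = 4*16 - 1*103/308 = 64 - 103/308 = 19609/308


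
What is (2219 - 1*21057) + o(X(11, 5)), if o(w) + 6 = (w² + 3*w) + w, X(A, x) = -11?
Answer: -18767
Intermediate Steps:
o(w) = -6 + w² + 4*w (o(w) = -6 + ((w² + 3*w) + w) = -6 + (w² + 4*w) = -6 + w² + 4*w)
(2219 - 1*21057) + o(X(11, 5)) = (2219 - 1*21057) + (-6 + (-11)² + 4*(-11)) = (2219 - 21057) + (-6 + 121 - 44) = -18838 + 71 = -18767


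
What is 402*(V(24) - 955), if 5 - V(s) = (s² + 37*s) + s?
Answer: -980076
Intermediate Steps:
V(s) = 5 - s² - 38*s (V(s) = 5 - ((s² + 37*s) + s) = 5 - (s² + 38*s) = 5 + (-s² - 38*s) = 5 - s² - 38*s)
402*(V(24) - 955) = 402*((5 - 1*24² - 38*24) - 955) = 402*((5 - 1*576 - 912) - 955) = 402*((5 - 576 - 912) - 955) = 402*(-1483 - 955) = 402*(-2438) = -980076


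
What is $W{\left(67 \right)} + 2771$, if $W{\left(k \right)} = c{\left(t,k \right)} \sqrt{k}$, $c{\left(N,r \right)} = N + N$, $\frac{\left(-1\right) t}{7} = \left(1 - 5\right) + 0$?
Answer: $2771 + 56 \sqrt{67} \approx 3229.4$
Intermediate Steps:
$t = 28$ ($t = - 7 \left(\left(1 - 5\right) + 0\right) = - 7 \left(-4 + 0\right) = \left(-7\right) \left(-4\right) = 28$)
$c{\left(N,r \right)} = 2 N$
$W{\left(k \right)} = 56 \sqrt{k}$ ($W{\left(k \right)} = 2 \cdot 28 \sqrt{k} = 56 \sqrt{k}$)
$W{\left(67 \right)} + 2771 = 56 \sqrt{67} + 2771 = 2771 + 56 \sqrt{67}$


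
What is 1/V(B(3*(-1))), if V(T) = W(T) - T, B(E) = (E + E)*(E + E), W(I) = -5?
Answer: -1/41 ≈ -0.024390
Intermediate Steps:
B(E) = 4*E² (B(E) = (2*E)*(2*E) = 4*E²)
V(T) = -5 - T
1/V(B(3*(-1))) = 1/(-5 - 4*(3*(-1))²) = 1/(-5 - 4*(-3)²) = 1/(-5 - 4*9) = 1/(-5 - 1*36) = 1/(-5 - 36) = 1/(-41) = -1/41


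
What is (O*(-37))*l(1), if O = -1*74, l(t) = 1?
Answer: 2738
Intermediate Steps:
O = -74
(O*(-37))*l(1) = -74*(-37)*1 = 2738*1 = 2738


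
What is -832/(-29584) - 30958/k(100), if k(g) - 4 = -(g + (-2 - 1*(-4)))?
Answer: 28623219/90601 ≈ 315.93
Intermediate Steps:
k(g) = 2 - g (k(g) = 4 - (g + (-2 - 1*(-4))) = 4 - (g + (-2 + 4)) = 4 - (g + 2) = 4 - (2 + g) = 4 + (-2 - g) = 2 - g)
-832/(-29584) - 30958/k(100) = -832/(-29584) - 30958/(2 - 1*100) = -832*(-1/29584) - 30958/(2 - 100) = 52/1849 - 30958/(-98) = 52/1849 - 30958*(-1/98) = 52/1849 + 15479/49 = 28623219/90601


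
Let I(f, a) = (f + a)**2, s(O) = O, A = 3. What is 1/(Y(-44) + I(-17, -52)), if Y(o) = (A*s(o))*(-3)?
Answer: 1/5157 ≈ 0.00019391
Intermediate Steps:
I(f, a) = (a + f)**2
Y(o) = -9*o (Y(o) = (3*o)*(-3) = -9*o)
1/(Y(-44) + I(-17, -52)) = 1/(-9*(-44) + (-52 - 17)**2) = 1/(396 + (-69)**2) = 1/(396 + 4761) = 1/5157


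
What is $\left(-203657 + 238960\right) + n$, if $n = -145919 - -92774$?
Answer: $-17842$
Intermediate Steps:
$n = -53145$ ($n = -145919 + 92774 = -53145$)
$\left(-203657 + 238960\right) + n = \left(-203657 + 238960\right) - 53145 = 35303 - 53145 = -17842$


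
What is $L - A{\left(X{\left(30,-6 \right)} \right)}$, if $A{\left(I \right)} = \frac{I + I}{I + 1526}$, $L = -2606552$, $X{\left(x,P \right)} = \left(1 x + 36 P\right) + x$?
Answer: $- \frac{1785487964}{685} \approx -2.6066 \cdot 10^{6}$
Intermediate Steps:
$X{\left(x,P \right)} = 2 x + 36 P$ ($X{\left(x,P \right)} = \left(x + 36 P\right) + x = 2 x + 36 P$)
$A{\left(I \right)} = \frac{2 I}{1526 + I}$
$L - A{\left(X{\left(30,-6 \right)} \right)} = -2606552 - \frac{2 \left(2 \cdot 30 + 36 \left(-6\right)\right)}{1526 + \left(2 \cdot 30 + 36 \left(-6\right)\right)} = -2606552 - \frac{2 \left(60 - 216\right)}{1526 + \left(60 - 216\right)} = -2606552 - 2 \left(-156\right) \frac{1}{1526 - 156} = -2606552 - 2 \left(-156\right) \frac{1}{1370} = -2606552 - - \frac{156}{685} = -2606552 + \frac{156}{685} = - \frac{1785487964}{685}$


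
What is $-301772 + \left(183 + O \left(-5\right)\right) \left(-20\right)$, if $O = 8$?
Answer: $-304632$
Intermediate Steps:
$-301772 + \left(183 + O \left(-5\right)\right) \left(-20\right) = -301772 + \left(183 + 8 \left(-5\right)\right) \left(-20\right) = -301772 + \left(183 - 40\right) \left(-20\right) = -301772 + 143 \left(-20\right) = -301772 - 2860 = -304632$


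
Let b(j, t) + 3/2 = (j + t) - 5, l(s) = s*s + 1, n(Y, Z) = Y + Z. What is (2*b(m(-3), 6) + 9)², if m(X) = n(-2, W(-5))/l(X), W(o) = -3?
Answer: 49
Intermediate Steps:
l(s) = 1 + s² (l(s) = s² + 1 = 1 + s²)
m(X) = -5/(1 + X²) (m(X) = (-2 - 3)/(1 + X²) = -5/(1 + X²))
b(j, t) = -13/2 + j + t (b(j, t) = -3/2 + ((j + t) - 5) = -3/2 + (-5 + j + t) = -13/2 + j + t)
(2*b(m(-3), 6) + 9)² = (2*(-13/2 - 5/(1 + (-3)²) + 6) + 9)² = (2*(-13/2 - 5/(1 + 9) + 6) + 9)² = (2*(-13/2 - 5/10 + 6) + 9)² = (2*(-13/2 - 5*⅒ + 6) + 9)² = (2*(-13/2 - ½ + 6) + 9)² = (2*(-1) + 9)² = (-2 + 9)² = 7² = 49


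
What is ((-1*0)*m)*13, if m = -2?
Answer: 0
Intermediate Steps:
((-1*0)*m)*13 = (-1*0*(-2))*13 = (0*(-2))*13 = 0*13 = 0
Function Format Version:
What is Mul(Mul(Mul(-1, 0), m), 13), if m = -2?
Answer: 0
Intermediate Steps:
Mul(Mul(Mul(-1, 0), m), 13) = Mul(Mul(Mul(-1, 0), -2), 13) = Mul(Mul(0, -2), 13) = Mul(0, 13) = 0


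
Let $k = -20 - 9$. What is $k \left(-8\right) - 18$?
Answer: $214$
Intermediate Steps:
$k = -29$ ($k = -20 - 9 = -29$)
$k \left(-8\right) - 18 = \left(-29\right) \left(-8\right) - 18 = 232 - 18 = 214$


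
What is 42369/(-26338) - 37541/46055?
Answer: -2940059153/1212996590 ≈ -2.4238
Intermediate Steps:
42369/(-26338) - 37541/46055 = 42369*(-1/26338) - 37541*1/46055 = -42369/26338 - 37541/46055 = -2940059153/1212996590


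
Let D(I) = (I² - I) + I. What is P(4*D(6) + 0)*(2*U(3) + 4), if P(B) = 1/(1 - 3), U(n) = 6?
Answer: -8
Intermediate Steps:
D(I) = I²
P(B) = -½ (P(B) = 1/(-2) = -½)
P(4*D(6) + 0)*(2*U(3) + 4) = -(2*6 + 4)/2 = -(12 + 4)/2 = -½*16 = -8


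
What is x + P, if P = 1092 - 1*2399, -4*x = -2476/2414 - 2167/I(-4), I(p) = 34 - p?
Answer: -237124835/183464 ≈ -1292.5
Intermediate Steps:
x = 2662613/183464 (x = -(-2476/2414 - 2167/(34 - 1*(-4)))/4 = -(-2476*1/2414 - 2167/(34 + 4))/4 = -(-1238/1207 - 2167/38)/4 = -¼*(-2662613/45866) = 2662613/183464 ≈ 14.513)
P = -1307 (P = 1092 - 2399 = -1307)
x + P = 2662613/183464 - 1307 = -237124835/183464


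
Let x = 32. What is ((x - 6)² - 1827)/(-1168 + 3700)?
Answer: -1151/2532 ≈ -0.45458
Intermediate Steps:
((x - 6)² - 1827)/(-1168 + 3700) = ((32 - 6)² - 1827)/(-1168 + 3700) = (26² - 1827)/2532 = (676 - 1827)*(1/2532) = -1151*1/2532 = -1151/2532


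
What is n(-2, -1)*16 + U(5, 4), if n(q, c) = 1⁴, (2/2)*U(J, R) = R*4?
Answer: 32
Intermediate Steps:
U(J, R) = 4*R (U(J, R) = R*4 = 4*R)
n(q, c) = 1
n(-2, -1)*16 + U(5, 4) = 1*16 + 4*4 = 16 + 16 = 32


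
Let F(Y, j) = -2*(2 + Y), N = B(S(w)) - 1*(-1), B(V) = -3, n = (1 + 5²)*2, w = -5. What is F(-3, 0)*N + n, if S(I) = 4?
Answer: 48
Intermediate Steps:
n = 52 (n = (1 + 25)*2 = 26*2 = 52)
N = -2 (N = -3 - 1*(-1) = -3 + 1 = -2)
F(Y, j) = -4 - 2*Y
F(-3, 0)*N + n = (-4 - 2*(-3))*(-2) + 52 = (-4 + 6)*(-2) + 52 = 2*(-2) + 52 = -4 + 52 = 48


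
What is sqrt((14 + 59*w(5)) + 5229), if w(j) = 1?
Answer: sqrt(5302) ≈ 72.815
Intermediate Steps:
sqrt((14 + 59*w(5)) + 5229) = sqrt((14 + 59*1) + 5229) = sqrt((14 + 59) + 5229) = sqrt(73 + 5229) = sqrt(5302)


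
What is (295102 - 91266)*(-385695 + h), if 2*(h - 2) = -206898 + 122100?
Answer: -87260560912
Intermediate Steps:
h = -42397 (h = 2 + (-206898 + 122100)/2 = 2 + (1/2)*(-84798) = 2 - 42399 = -42397)
(295102 - 91266)*(-385695 + h) = (295102 - 91266)*(-385695 - 42397) = 203836*(-428092) = -87260560912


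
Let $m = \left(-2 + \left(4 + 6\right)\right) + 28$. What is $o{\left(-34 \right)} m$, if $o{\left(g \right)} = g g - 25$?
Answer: $40716$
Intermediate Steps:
$o{\left(g \right)} = -25 + g^{2}$ ($o{\left(g \right)} = g^{2} - 25 = -25 + g^{2}$)
$m = 36$ ($m = \left(-2 + 10\right) + 28 = 8 + 28 = 36$)
$o{\left(-34 \right)} m = \left(-25 + \left(-34\right)^{2}\right) 36 = \left(-25 + 1156\right) 36 = 1131 \cdot 36 = 40716$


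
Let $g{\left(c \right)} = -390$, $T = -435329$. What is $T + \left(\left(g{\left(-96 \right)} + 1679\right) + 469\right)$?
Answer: $-433571$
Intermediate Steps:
$T + \left(\left(g{\left(-96 \right)} + 1679\right) + 469\right) = -435329 + \left(\left(-390 + 1679\right) + 469\right) = -435329 + \left(1289 + 469\right) = -435329 + 1758 = -433571$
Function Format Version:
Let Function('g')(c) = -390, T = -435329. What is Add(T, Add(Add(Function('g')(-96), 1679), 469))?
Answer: -433571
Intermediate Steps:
Add(T, Add(Add(Function('g')(-96), 1679), 469)) = Add(-435329, Add(Add(-390, 1679), 469)) = Add(-435329, Add(1289, 469)) = Add(-435329, 1758) = -433571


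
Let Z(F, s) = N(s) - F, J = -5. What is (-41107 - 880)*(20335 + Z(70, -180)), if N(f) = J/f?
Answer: -30631237967/36 ≈ -8.5087e+8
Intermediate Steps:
N(f) = -5/f
Z(F, s) = -F - 5/s (Z(F, s) = -5/s - F = -F - 5/s)
(-41107 - 880)*(20335 + Z(70, -180)) = (-41107 - 880)*(20335 + (-1*70 - 5/(-180))) = -41987*(20335 + (-70 - 5*(-1/180))) = -41987*(20335 + (-70 + 1/36)) = -41987*(20335 - 2519/36) = -41987*729541/36 = -30631237967/36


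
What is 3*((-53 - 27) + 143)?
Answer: 189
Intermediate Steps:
3*((-53 - 27) + 143) = 3*(-80 + 143) = 3*63 = 189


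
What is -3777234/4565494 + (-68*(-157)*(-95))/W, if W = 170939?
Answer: -2638045963703/390210489433 ≈ -6.7606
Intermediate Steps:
-3777234/4565494 + (-68*(-157)*(-95))/W = -3777234/4565494 + (-68*(-157)*(-95))/170939 = -3777234*1/4565494 + (10676*(-95))*(1/170939) = -1888617/2282747 - 1014220*1/170939 = -1888617/2282747 - 1014220/170939 = -2638045963703/390210489433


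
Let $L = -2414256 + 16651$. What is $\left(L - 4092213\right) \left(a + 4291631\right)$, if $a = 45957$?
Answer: $-28150156678984$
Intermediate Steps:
$L = -2397605$
$\left(L - 4092213\right) \left(a + 4291631\right) = \left(-2397605 - 4092213\right) \left(45957 + 4291631\right) = \left(-6489818\right) 4337588 = -28150156678984$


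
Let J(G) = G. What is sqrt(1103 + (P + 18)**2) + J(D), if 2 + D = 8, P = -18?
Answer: 6 + sqrt(1103) ≈ 39.211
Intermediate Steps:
D = 6 (D = -2 + 8 = 6)
sqrt(1103 + (P + 18)**2) + J(D) = sqrt(1103 + (-18 + 18)**2) + 6 = sqrt(1103 + 0**2) + 6 = sqrt(1103 + 0) + 6 = sqrt(1103) + 6 = 6 + sqrt(1103)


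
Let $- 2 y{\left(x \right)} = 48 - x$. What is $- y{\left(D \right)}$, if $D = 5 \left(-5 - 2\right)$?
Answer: $\frac{83}{2} \approx 41.5$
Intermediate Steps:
$D = -35$ ($D = 5 \left(-7\right) = -35$)
$y{\left(x \right)} = -24 + \frac{x}{2}$ ($y{\left(x \right)} = - \frac{48 - x}{2} = -24 + \frac{x}{2}$)
$- y{\left(D \right)} = - (-24 + \frac{1}{2} \left(-35\right)) = - (-24 - \frac{35}{2}) = \left(-1\right) \left(- \frac{83}{2}\right) = \frac{83}{2}$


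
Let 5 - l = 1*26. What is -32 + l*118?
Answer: -2510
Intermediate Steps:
l = -21 (l = 5 - 26 = -21)
-32 + l*118 = -32 - 21*118 = -32 - 2478 = -2510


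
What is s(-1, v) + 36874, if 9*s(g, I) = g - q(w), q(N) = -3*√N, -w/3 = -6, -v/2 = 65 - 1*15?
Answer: 331865/9 + √2 ≈ 36875.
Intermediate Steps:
v = -100 (v = -2*(65 - 1*15) = -2*(65 - 15) = -2*50 = -100)
w = 18 (w = -3*(-6) = 18)
s(g, I) = √2 + g/9 (s(g, I) = (g - (-3)*√18)/9 = (g - (-3)*3*√2)/9 = (g - (-9)*√2)/9 = (g + 9*√2)/9 = √2 + g/9)
s(-1, v) + 36874 = (√2 + (⅑)*(-1)) + 36874 = (√2 - ⅑) + 36874 = (-⅑ + √2) + 36874 = 331865/9 + √2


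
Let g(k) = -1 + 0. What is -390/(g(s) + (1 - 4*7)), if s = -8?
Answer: 195/14 ≈ 13.929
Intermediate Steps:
g(k) = -1
-390/(g(s) + (1 - 4*7)) = -390/(-1 + (1 - 4*7)) = -390/(-1 + (1 - 28)) = -390/(-1 - 27) = -390/(-28) = -1/28*(-390) = 195/14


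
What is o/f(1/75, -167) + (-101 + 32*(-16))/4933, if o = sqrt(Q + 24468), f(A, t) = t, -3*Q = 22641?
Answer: -613/4933 - sqrt(16921)/167 ≈ -0.90319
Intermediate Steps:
Q = -7547 (Q = -1/3*22641 = -7547)
o = sqrt(16921) (o = sqrt(-7547 + 24468) = sqrt(16921) ≈ 130.08)
o/f(1/75, -167) + (-101 + 32*(-16))/4933 = sqrt(16921)/(-167) + (-101 + 32*(-16))/4933 = sqrt(16921)*(-1/167) + (-101 - 512)*(1/4933) = -sqrt(16921)/167 - 613*1/4933 = -sqrt(16921)/167 - 613/4933 = -613/4933 - sqrt(16921)/167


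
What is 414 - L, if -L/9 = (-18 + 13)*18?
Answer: -396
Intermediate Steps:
L = 810 (L = -9*(-18 + 13)*18 = -(-45)*18 = -9*(-90) = 810)
414 - L = 414 - 1*810 = 414 - 810 = -396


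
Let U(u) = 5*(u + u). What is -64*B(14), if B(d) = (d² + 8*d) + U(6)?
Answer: -23552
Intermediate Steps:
U(u) = 10*u (U(u) = 5*(2*u) = 10*u)
B(d) = 60 + d² + 8*d (B(d) = (d² + 8*d) + 10*6 = (d² + 8*d) + 60 = 60 + d² + 8*d)
-64*B(14) = -64*(60 + 14² + 8*14) = -64*(60 + 196 + 112) = -64*368 = -23552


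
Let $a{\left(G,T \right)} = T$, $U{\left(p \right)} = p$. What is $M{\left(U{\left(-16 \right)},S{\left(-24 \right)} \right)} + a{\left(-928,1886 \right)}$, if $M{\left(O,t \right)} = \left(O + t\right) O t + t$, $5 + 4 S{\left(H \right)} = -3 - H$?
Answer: $2658$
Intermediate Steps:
$S{\left(H \right)} = -2 - \frac{H}{4}$ ($S{\left(H \right)} = - \frac{5}{4} + \frac{-3 - H}{4} = - \frac{5}{4} - \left(\frac{3}{4} + \frac{H}{4}\right) = -2 - \frac{H}{4}$)
$M{\left(O,t \right)} = t + O t \left(O + t\right)$ ($M{\left(O,t \right)} = O \left(O + t\right) t + t = O t \left(O + t\right) + t = t + O t \left(O + t\right)$)
$M{\left(U{\left(-16 \right)},S{\left(-24 \right)} \right)} + a{\left(-928,1886 \right)} = \left(-2 - -6\right) \left(1 + \left(-16\right)^{2} - 16 \left(-2 - -6\right)\right) + 1886 = \left(-2 + 6\right) \left(1 + 256 - 16 \left(-2 + 6\right)\right) + 1886 = 4 \left(1 + 256 - 64\right) + 1886 = 4 \cdot 193 + 1886 = 772 + 1886 = 2658$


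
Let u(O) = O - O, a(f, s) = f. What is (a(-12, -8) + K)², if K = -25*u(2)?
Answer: 144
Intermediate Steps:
u(O) = 0
K = 0 (K = -25*0 = 0)
(a(-12, -8) + K)² = (-12 + 0)² = (-12)² = 144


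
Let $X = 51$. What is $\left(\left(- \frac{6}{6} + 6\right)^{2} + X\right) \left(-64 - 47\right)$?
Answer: $-8436$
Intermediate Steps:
$\left(\left(- \frac{6}{6} + 6\right)^{2} + X\right) \left(-64 - 47\right) = \left(\left(- \frac{6}{6} + 6\right)^{2} + 51\right) \left(-64 - 47\right) = \left(\left(\left(-6\right) \frac{1}{6} + 6\right)^{2} + 51\right) \left(-111\right) = \left(\left(-1 + 6\right)^{2} + 51\right) \left(-111\right) = \left(5^{2} + 51\right) \left(-111\right) = \left(25 + 51\right) \left(-111\right) = 76 \left(-111\right) = -8436$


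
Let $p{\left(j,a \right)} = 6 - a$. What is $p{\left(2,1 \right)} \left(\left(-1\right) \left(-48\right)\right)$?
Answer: $240$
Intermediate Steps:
$p{\left(2,1 \right)} \left(\left(-1\right) \left(-48\right)\right) = \left(6 - 1\right) \left(\left(-1\right) \left(-48\right)\right) = \left(6 - 1\right) 48 = 5 \cdot 48 = 240$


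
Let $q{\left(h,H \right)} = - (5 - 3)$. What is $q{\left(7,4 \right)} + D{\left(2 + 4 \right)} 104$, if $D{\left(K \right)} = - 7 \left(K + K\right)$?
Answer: $-8738$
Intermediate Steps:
$D{\left(K \right)} = - 14 K$ ($D{\left(K \right)} = - 7 \cdot 2 K = - 14 K$)
$q{\left(h,H \right)} = -2$ ($q{\left(h,H \right)} = \left(-1\right) 2 = -2$)
$q{\left(7,4 \right)} + D{\left(2 + 4 \right)} 104 = -2 + - 14 \left(2 + 4\right) 104 = -2 + \left(-14\right) 6 \cdot 104 = -2 - 8736 = -8738$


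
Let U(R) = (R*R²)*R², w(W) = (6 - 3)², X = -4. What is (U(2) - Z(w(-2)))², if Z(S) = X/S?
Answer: 85264/81 ≈ 1052.6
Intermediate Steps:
w(W) = 9 (w(W) = 3² = 9)
Z(S) = -4/S
U(R) = R⁵ (U(R) = R³*R² = R⁵)
(U(2) - Z(w(-2)))² = (2⁵ - (-4)/9)² = (32 - (-4)/9)² = (32 - 1*(-4/9))² = (32 + 4/9)² = (292/9)² = 85264/81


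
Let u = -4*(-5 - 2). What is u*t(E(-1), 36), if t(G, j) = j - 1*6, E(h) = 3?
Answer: 840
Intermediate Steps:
t(G, j) = -6 + j (t(G, j) = j - 6 = -6 + j)
u = 28 (u = -4*(-7) = 28)
u*t(E(-1), 36) = 28*(-6 + 36) = 28*30 = 840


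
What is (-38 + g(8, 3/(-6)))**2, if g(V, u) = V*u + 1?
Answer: 1681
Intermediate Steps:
g(V, u) = 1 + V*u
(-38 + g(8, 3/(-6)))**2 = (-38 + (1 + 8*(3/(-6))))**2 = (-38 + (1 + 8*(3*(-1/6))))**2 = (-38 + (1 + 8*(-1/2)))**2 = (-38 + (1 - 4))**2 = (-38 - 3)**2 = (-41)**2 = 1681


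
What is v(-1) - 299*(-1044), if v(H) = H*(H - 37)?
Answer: 312194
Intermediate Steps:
v(H) = H*(-37 + H)
v(-1) - 299*(-1044) = -(-37 - 1) - 299*(-1044) = -1*(-38) + 312156 = 38 + 312156 = 312194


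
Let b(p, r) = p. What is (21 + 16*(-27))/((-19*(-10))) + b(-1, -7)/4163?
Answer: -1711183/790970 ≈ -2.1634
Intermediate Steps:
(21 + 16*(-27))/((-19*(-10))) + b(-1, -7)/4163 = (21 + 16*(-27))/((-19*(-10))) - 1/4163 = (21 - 432)/190 - 1*1/4163 = -411*1/190 - 1/4163 = -411/190 - 1/4163 = -1711183/790970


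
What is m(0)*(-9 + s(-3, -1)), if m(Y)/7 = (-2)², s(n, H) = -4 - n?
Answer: -280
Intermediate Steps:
m(Y) = 28 (m(Y) = 7*(-2)² = 7*4 = 28)
m(0)*(-9 + s(-3, -1)) = 28*(-9 + (-4 - 1*(-3))) = 28*(-9 + (-4 + 3)) = 28*(-9 - 1) = 28*(-10) = -280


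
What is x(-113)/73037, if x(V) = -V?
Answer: 113/73037 ≈ 0.0015472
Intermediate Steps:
x(-113)/73037 = -1*(-113)/73037 = 113*(1/73037) = 113/73037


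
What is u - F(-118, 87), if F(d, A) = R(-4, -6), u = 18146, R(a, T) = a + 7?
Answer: 18143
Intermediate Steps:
R(a, T) = 7 + a
F(d, A) = 3 (F(d, A) = 7 - 4 = 3)
u - F(-118, 87) = 18146 - 1*3 = 18146 - 3 = 18143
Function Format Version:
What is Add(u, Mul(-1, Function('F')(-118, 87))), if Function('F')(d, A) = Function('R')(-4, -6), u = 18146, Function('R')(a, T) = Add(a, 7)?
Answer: 18143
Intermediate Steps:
Function('R')(a, T) = Add(7, a)
Function('F')(d, A) = 3 (Function('F')(d, A) = Add(7, -4) = 3)
Add(u, Mul(-1, Function('F')(-118, 87))) = Add(18146, Mul(-1, 3)) = Add(18146, -3) = 18143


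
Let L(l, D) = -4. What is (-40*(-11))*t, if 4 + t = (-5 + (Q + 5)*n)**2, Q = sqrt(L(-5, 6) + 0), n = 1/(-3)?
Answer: 17600 + 35200*I/9 ≈ 17600.0 + 3911.1*I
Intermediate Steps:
n = -1/3 ≈ -0.33333
Q = 2*I (Q = sqrt(-4 + 0) = sqrt(-4) = 2*I ≈ 2.0*I)
t = -4 + (-20/3 - 2*I/3)**2 (t = -4 + (-5 + (2*I + 5)*(-1/3))**2 = -4 + (-5 + (5 + 2*I)*(-1/3))**2 = -4 + (-5 + (-5/3 - 2*I/3))**2 = -4 + (-20/3 - 2*I/3)**2 ≈ 40.0 + 8.8889*I)
(-40*(-11))*t = (-40*(-11))*(40 + 80*I/9) = 440*(40 + 80*I/9) = 17600 + 35200*I/9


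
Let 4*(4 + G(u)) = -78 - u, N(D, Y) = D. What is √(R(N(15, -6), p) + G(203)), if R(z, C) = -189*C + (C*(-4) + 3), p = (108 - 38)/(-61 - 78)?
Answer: 5*√80203/278 ≈ 5.0936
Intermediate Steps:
p = -70/139 (p = 70/(-139) = 70*(-1/139) = -70/139 ≈ -0.50360)
R(z, C) = 3 - 193*C (R(z, C) = -189*C + (-4*C + 3) = -189*C + (3 - 4*C) = 3 - 193*C)
G(u) = -47/2 - u/4 (G(u) = -4 + (-78 - u)/4 = -4 + (-39/2 - u/4) = -47/2 - u/4)
√(R(N(15, -6), p) + G(203)) = √((3 - 193*(-70/139)) + (-47/2 - ¼*203)) = √((3 + 13510/139) + (-47/2 - 203/4)) = √(13927/139 - 297/4) = √(14425/556) = 5*√80203/278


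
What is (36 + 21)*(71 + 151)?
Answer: 12654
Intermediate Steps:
(36 + 21)*(71 + 151) = 57*222 = 12654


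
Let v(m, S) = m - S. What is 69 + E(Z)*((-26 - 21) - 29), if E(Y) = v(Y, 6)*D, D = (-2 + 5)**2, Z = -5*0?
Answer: 4173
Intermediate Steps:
Z = 0
D = 9 (D = 3**2 = 9)
E(Y) = -54 + 9*Y (E(Y) = (Y - 1*6)*9 = (Y - 6)*9 = (-6 + Y)*9 = -54 + 9*Y)
69 + E(Z)*((-26 - 21) - 29) = 69 + (-54 + 9*0)*((-26 - 21) - 29) = 69 + (-54 + 0)*(-47 - 29) = 69 - 54*(-76) = 69 + 4104 = 4173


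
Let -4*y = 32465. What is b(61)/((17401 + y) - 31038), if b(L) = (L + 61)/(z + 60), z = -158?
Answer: 244/4263637 ≈ 5.7228e-5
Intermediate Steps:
y = -32465/4 (y = -¼*32465 = -32465/4 ≈ -8116.3)
b(L) = -61/98 - L/98 (b(L) = (L + 61)/(-158 + 60) = (61 + L)/(-98) = (61 + L)*(-1/98) = -61/98 - L/98)
b(61)/((17401 + y) - 31038) = (-61/98 - 1/98*61)/((17401 - 32465/4) - 31038) = (-61/98 - 61/98)/(37139/4 - 31038) = -61/(49*(-87013/4)) = -61/49*(-4/87013) = 244/4263637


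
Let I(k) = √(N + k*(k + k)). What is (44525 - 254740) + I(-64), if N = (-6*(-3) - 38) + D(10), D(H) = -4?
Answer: -210215 + 2*√2042 ≈ -2.1012e+5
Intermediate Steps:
N = -24 (N = (-6*(-3) - 38) - 4 = (18 - 38) - 4 = -20 - 4 = -24)
I(k) = √(-24 + 2*k²) (I(k) = √(-24 + k*(k + k)) = √(-24 + k*(2*k)) = √(-24 + 2*k²))
(44525 - 254740) + I(-64) = (44525 - 254740) + √(-24 + 2*(-64)²) = -210215 + √(-24 + 2*4096) = -210215 + √(-24 + 8192) = -210215 + √8168 = -210215 + 2*√2042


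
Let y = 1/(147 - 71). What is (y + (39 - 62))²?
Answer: 3052009/5776 ≈ 528.39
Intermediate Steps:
y = 1/76 ≈ 0.013158
(y + (39 - 62))² = (1/76 + (39 - 62))² = (1/76 - 23)² = (-1747/76)² = 3052009/5776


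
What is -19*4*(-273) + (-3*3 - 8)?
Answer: 20731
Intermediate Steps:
-19*4*(-273) + (-3*3 - 8) = -76*(-273) + (-9 - 8) = 20748 - 17 = 20731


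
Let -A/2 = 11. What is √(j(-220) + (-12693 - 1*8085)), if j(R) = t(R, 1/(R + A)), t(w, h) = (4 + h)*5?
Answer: I*√10046882/22 ≈ 144.08*I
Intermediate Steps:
A = -22 (A = -2*11 = -22)
t(w, h) = 20 + 5*h
j(R) = 20 + 5/(-22 + R) (j(R) = 20 + 5/(R - 22) = 20 + 5/(-22 + R))
√(j(-220) + (-12693 - 1*8085)) = √(5*(-87 + 4*(-220))/(-22 - 220) + (-12693 - 1*8085)) = √(5*(-87 - 880)/(-242) + (-12693 - 8085)) = √(5*(-1/242)*(-967) - 20778) = √(4835/242 - 20778) = √(-5023441/242) = I*√10046882/22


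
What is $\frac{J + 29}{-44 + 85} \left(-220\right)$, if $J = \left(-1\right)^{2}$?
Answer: $- \frac{6600}{41} \approx -160.98$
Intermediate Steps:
$J = 1$
$\frac{J + 29}{-44 + 85} \left(-220\right) = \frac{1 + 29}{-44 + 85} \left(-220\right) = \frac{30}{41} \left(-220\right) = - \frac{6600}{41}$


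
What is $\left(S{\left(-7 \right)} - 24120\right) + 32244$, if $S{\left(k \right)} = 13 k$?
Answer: $8033$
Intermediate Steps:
$\left(S{\left(-7 \right)} - 24120\right) + 32244 = \left(13 \left(-7\right) - 24120\right) + 32244 = \left(-91 - 24120\right) + 32244 = -24211 + 32244 = 8033$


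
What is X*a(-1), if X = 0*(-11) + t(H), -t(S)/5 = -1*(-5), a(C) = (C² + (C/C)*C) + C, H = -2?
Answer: 25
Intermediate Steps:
a(C) = C² + 2*C (a(C) = (C² + 1*C) + C = (C² + C) + C = (C + C²) + C = C² + 2*C)
t(S) = -25 (t(S) = -(-5)*(-5) = -5*5 = -25)
X = -25 (X = 0*(-11) - 25 = 0 - 25 = -25)
X*a(-1) = -(-25)*(2 - 1) = -(-25) = -25*(-1) = 25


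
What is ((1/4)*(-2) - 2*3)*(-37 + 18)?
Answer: 247/2 ≈ 123.50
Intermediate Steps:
((1/4)*(-2) - 2*3)*(-37 + 18) = ((1*(¼))*(-2) - 6)*(-19) = ((¼)*(-2) - 6)*(-19) = (-½ - 6)*(-19) = -13/2*(-19) = 247/2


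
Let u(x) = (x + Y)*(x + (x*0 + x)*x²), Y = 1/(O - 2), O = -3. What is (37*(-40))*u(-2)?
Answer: -32560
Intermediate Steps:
Y = -⅕ (Y = 1/(-3 - 2) = 1/(-5) = -⅕ ≈ -0.20000)
u(x) = (-⅕ + x)*(x + x³) (u(x) = (x - ⅕)*(x + (x*0 + x)*x²) = (-⅕ + x)*(x + (0 + x)*x²) = (-⅕ + x)*(x + x*x²) = (-⅕ + x)*(x + x³))
(37*(-40))*u(-2) = (37*(-40))*(-2*(-⅕ - 2 + (-2)³ - ⅕*(-2)²)) = -(-2960)*(-⅕ - 2 - 8 - ⅕*4) = -(-2960)*(-⅕ - 2 - 8 - ⅘) = -(-2960)*(-11) = -1480*22 = -32560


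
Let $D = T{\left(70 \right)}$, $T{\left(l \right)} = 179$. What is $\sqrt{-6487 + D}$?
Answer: $2 i \sqrt{1577} \approx 79.423 i$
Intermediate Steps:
$D = 179$
$\sqrt{-6487 + D} = \sqrt{-6487 + 179} = \sqrt{-6308} = 2 i \sqrt{1577}$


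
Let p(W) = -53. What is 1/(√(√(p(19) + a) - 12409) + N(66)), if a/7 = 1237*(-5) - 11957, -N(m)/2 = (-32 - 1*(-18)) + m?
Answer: -1/(104 - √(-12409 + I*√127047)) ≈ -0.0044721 - 0.0048655*I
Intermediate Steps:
N(m) = 28 - 2*m (N(m) = -2*((-32 - 1*(-18)) + m) = -2*((-32 + 18) + m) = -2*(-14 + m) = 28 - 2*m)
a = -126994 (a = 7*(1237*(-5) - 11957) = 7*(-6185 - 11957) = 7*(-18142) = -126994)
1/(√(√(p(19) + a) - 12409) + N(66)) = 1/(√(√(-53 - 126994) - 12409) + (28 - 2*66)) = 1/(√(√(-127047) - 12409) + (28 - 132)) = 1/(√(I*√127047 - 12409) - 104) = 1/(√(-12409 + I*√127047) - 104) = 1/(-104 + √(-12409 + I*√127047))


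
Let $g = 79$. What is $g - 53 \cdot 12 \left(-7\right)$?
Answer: $4531$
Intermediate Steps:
$g - 53 \cdot 12 \left(-7\right) = 79 - 53 \cdot 12 \left(-7\right) = 79 - -4452 = 79 + 4452 = 4531$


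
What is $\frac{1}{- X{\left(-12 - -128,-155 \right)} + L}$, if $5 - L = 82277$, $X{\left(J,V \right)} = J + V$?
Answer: $- \frac{1}{82233} \approx -1.2161 \cdot 10^{-5}$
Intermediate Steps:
$L = -82272$ ($L = 5 - 82277 = -82272$)
$\frac{1}{- X{\left(-12 - -128,-155 \right)} + L} = \frac{1}{- (\left(-12 - -128\right) - 155) - 82272} = \frac{1}{- (\left(-12 + 128\right) - 155) - 82272} = \frac{1}{- (116 - 155) - 82272} = \frac{1}{\left(-1\right) \left(-39\right) - 82272} = \frac{1}{39 - 82272} = \frac{1}{-82233} = - \frac{1}{82233}$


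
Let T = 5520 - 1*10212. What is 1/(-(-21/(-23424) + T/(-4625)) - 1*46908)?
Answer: -36112000/1693978363511 ≈ -2.1318e-5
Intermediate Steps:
T = -4692 (T = 5520 - 10212 = -4692)
1/(-(-21/(-23424) + T/(-4625)) - 1*46908) = 1/(-(-21/(-23424) - 4692/(-4625)) - 1*46908) = 1/(-(-21*(-1/23424) - 4692*(-1/4625)) - 46908) = 1/(-(7/7808 + 4692/4625) - 46908) = 1/(-1*36667511/36112000 - 46908) = 1/(-36667511/36112000 - 46908) = 1/(-1693978363511/36112000) = -36112000/1693978363511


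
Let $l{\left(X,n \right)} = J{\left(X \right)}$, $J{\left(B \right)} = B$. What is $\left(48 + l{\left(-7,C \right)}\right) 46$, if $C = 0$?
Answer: $1886$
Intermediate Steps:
$l{\left(X,n \right)} = X$
$\left(48 + l{\left(-7,C \right)}\right) 46 = \left(48 - 7\right) 46 = 41 \cdot 46 = 1886$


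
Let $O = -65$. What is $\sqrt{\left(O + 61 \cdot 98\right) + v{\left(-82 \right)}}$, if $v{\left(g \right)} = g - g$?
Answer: $9 \sqrt{73} \approx 76.896$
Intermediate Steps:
$v{\left(g \right)} = 0$
$\sqrt{\left(O + 61 \cdot 98\right) + v{\left(-82 \right)}} = \sqrt{\left(-65 + 61 \cdot 98\right) + 0} = \sqrt{\left(-65 + 5978\right) + 0} = \sqrt{5913 + 0} = \sqrt{5913} = 9 \sqrt{73}$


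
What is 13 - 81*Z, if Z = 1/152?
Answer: 1895/152 ≈ 12.467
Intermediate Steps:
Z = 1/152 ≈ 0.0065789
13 - 81*Z = 13 - 81*1/152 = 13 - 81/152 = 1895/152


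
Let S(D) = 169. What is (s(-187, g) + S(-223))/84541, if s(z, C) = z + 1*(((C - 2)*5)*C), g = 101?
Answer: 49977/84541 ≈ 0.59116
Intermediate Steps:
s(z, C) = z + C*(-10 + 5*C) (s(z, C) = z + 1*(((-2 + C)*5)*C) = z + 1*((-10 + 5*C)*C) = z + 1*(C*(-10 + 5*C)) = z + C*(-10 + 5*C))
(s(-187, g) + S(-223))/84541 = ((-187 - 10*101 + 5*101²) + 169)/84541 = ((-187 - 1010 + 5*10201) + 169)*(1/84541) = ((-187 - 1010 + 51005) + 169)*(1/84541) = (49808 + 169)*(1/84541) = 49977*(1/84541) = 49977/84541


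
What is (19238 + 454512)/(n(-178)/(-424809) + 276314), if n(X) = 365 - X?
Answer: 67084421250/39126891161 ≈ 1.7145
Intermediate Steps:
(19238 + 454512)/(n(-178)/(-424809) + 276314) = (19238 + 454512)/((365 - 1*(-178))/(-424809) + 276314) = 473750/((365 + 178)*(-1/424809) + 276314) = 473750/(543*(-1/424809) + 276314) = 473750/(-181/141603 + 276314) = 473750/(39126891161/141603) = 473750*(141603/39126891161) = 67084421250/39126891161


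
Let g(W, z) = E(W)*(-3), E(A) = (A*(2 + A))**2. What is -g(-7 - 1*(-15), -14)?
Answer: 19200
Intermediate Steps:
E(A) = A**2*(2 + A)**2
g(W, z) = -3*W**2*(2 + W)**2 (g(W, z) = (W**2*(2 + W)**2)*(-3) = -3*W**2*(2 + W)**2)
-g(-7 - 1*(-15), -14) = -(-3)*(-7 - 1*(-15))**2*(2 + (-7 - 1*(-15)))**2 = -(-3)*(-7 + 15)**2*(2 + (-7 + 15))**2 = -(-3)*8**2*(2 + 8)**2 = -(-3)*64*10**2 = -(-3)*64*100 = -1*(-19200) = 19200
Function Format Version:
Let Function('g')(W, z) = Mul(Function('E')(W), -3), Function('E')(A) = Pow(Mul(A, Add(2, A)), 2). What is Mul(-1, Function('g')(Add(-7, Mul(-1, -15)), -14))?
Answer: 19200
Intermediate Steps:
Function('E')(A) = Mul(Pow(A, 2), Pow(Add(2, A), 2))
Function('g')(W, z) = Mul(-3, Pow(W, 2), Pow(Add(2, W), 2)) (Function('g')(W, z) = Mul(Mul(Pow(W, 2), Pow(Add(2, W), 2)), -3) = Mul(-3, Pow(W, 2), Pow(Add(2, W), 2)))
Mul(-1, Function('g')(Add(-7, Mul(-1, -15)), -14)) = Mul(-1, Mul(-3, Pow(Add(-7, Mul(-1, -15)), 2), Pow(Add(2, Add(-7, Mul(-1, -15))), 2))) = Mul(-1, Mul(-3, Pow(Add(-7, 15), 2), Pow(Add(2, Add(-7, 15)), 2))) = Mul(-1, Mul(-3, Pow(8, 2), Pow(Add(2, 8), 2))) = Mul(-1, Mul(-3, 64, Pow(10, 2))) = Mul(-1, Mul(-3, 64, 100)) = Mul(-1, -19200) = 19200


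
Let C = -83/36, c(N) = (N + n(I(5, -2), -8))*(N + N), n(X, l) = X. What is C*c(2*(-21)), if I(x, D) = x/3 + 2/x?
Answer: -348019/45 ≈ -7733.8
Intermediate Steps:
I(x, D) = 2/x + x/3 (I(x, D) = x*(1/3) + 2/x = x/3 + 2/x = 2/x + x/3)
c(N) = 2*N*(31/15 + N) (c(N) = (N + (2/5 + (1/3)*5))*(N + N) = (N + (2*(1/5) + 5/3))*(2*N) = (N + (2/5 + 5/3))*(2*N) = (N + 31/15)*(2*N) = (31/15 + N)*(2*N) = 2*N*(31/15 + N))
C = -83/36 (C = -83*1/36 = -83/36 ≈ -2.3056)
C*c(2*(-21)) = -83*2*(-21)*(31 + 15*(2*(-21)))/270 = -83*(-42)*(31 + 15*(-42))/270 = -83*(-42)*(31 - 630)/270 = -83*(-42)*(-599)/270 = -83/36*16772/5 = -348019/45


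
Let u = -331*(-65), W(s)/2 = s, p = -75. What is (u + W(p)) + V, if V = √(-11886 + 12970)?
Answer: 21365 + 2*√271 ≈ 21398.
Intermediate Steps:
W(s) = 2*s
u = 21515
V = 2*√271 (V = √1084 = 2*√271 ≈ 32.924)
(u + W(p)) + V = (21515 + 2*(-75)) + 2*√271 = (21515 - 150) + 2*√271 = 21365 + 2*√271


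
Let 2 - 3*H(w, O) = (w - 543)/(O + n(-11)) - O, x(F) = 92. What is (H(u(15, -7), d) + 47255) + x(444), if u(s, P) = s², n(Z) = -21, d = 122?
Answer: 14358983/303 ≈ 47389.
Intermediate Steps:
H(w, O) = ⅔ + O/3 - (-543 + w)/(3*(-21 + O)) (H(w, O) = ⅔ - ((w - 543)/(O - 21) - O)/3 = ⅔ - ((-543 + w)/(-21 + O) - O)/3 = ⅔ - (-O + (-543 + w)/(-21 + O))/3 = ⅔ + (O/3 - (-543 + w)/(3*(-21 + O))) = ⅔ + O/3 - (-543 + w)/(3*(-21 + O)))
(H(u(15, -7), d) + 47255) + x(444) = ((501 + 122² - 1*15² - 19*122)/(3*(-21 + 122)) + 47255) + 92 = ((⅓)*(501 + 14884 - 1*225 - 2318)/101 + 47255) + 92 = ((⅓)*(1/101)*(501 + 14884 - 225 - 2318) + 47255) + 92 = ((⅓)*(1/101)*12842 + 47255) + 92 = (12842/303 + 47255) + 92 = 14331107/303 + 92 = 14358983/303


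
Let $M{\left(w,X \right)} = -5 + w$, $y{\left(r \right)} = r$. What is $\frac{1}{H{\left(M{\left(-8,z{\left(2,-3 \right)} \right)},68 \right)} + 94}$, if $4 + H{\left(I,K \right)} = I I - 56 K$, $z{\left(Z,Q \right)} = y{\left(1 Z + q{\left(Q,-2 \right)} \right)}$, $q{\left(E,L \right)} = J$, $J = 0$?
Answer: $- \frac{1}{3549} \approx -0.00028177$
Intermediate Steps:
$q{\left(E,L \right)} = 0$
$z{\left(Z,Q \right)} = Z$ ($z{\left(Z,Q \right)} = 1 Z + 0 = Z + 0 = Z$)
$H{\left(I,K \right)} = -4 + I^{2} - 56 K$ ($H{\left(I,K \right)} = -4 + \left(I I - 56 K\right) = -4 + \left(I^{2} - 56 K\right) = -4 + I^{2} - 56 K$)
$\frac{1}{H{\left(M{\left(-8,z{\left(2,-3 \right)} \right)},68 \right)} + 94} = \frac{1}{\left(-4 + \left(-5 - 8\right)^{2} - 3808\right) + 94} = \frac{1}{\left(-4 + \left(-13\right)^{2} - 3808\right) + 94} = \frac{1}{\left(-4 + 169 - 3808\right) + 94} = \frac{1}{-3643 + 94} = \frac{1}{-3549} = - \frac{1}{3549}$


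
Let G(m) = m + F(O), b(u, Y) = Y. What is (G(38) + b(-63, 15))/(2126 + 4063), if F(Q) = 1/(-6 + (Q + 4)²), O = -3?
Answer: 88/10315 ≈ 0.0085313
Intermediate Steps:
F(Q) = 1/(-6 + (4 + Q)²)
G(m) = -⅕ + m (G(m) = m + 1/(-6 + (4 - 3)²) = m + 1/(-6 + 1²) = m + 1/(-6 + 1) = m + 1/(-5) = m - ⅕ = -⅕ + m)
(G(38) + b(-63, 15))/(2126 + 4063) = ((-⅕ + 38) + 15)/(2126 + 4063) = (189/5 + 15)/6189 = (264/5)*(1/6189) = 88/10315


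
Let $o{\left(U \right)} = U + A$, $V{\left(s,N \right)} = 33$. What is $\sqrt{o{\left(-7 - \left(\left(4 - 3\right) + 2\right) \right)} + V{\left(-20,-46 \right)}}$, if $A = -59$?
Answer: $6 i \approx 6.0 i$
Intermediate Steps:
$o{\left(U \right)} = -59 + U$ ($o{\left(U \right)} = U - 59 = -59 + U$)
$\sqrt{o{\left(-7 - \left(\left(4 - 3\right) + 2\right) \right)} + V{\left(-20,-46 \right)}} = \sqrt{\left(-59 - 10\right) + 33} = \sqrt{-69 + 33} = \sqrt{-36} = 6 i$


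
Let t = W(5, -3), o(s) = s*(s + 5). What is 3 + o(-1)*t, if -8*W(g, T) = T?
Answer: 3/2 ≈ 1.5000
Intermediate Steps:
W(g, T) = -T/8
o(s) = s*(5 + s)
t = 3/8 (t = -⅛*(-3) = 3/8 ≈ 0.37500)
3 + o(-1)*t = 3 - (5 - 1)*(3/8) = 3 - 1*4*(3/8) = 3 - 4*3/8 = 3 - 3/2 = 3/2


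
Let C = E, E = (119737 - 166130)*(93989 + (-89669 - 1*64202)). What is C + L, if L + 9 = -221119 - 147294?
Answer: 2777737204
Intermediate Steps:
L = -368422 (L = -9 + (-221119 - 147294) = -9 - 368413 = -368422)
E = 2778105626 (E = -46393*(93989 + (-89669 - 64202)) = -46393*(93989 - 153871) = -46393*(-59882) = 2778105626)
C = 2778105626
C + L = 2778105626 - 368422 = 2777737204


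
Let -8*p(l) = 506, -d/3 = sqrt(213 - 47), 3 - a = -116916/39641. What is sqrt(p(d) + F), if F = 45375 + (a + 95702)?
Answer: sqrt(18089763917299)/11326 ≈ 375.53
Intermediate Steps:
a = 235839/39641 (a = 3 - (-116916)/39641 = 3 - 1*(-116916/39641) = 3 + 116916/39641 = 235839/39641 ≈ 5.9494)
d = -3*sqrt(166) (d = -3*sqrt(213 - 47) = -3*sqrt(166) ≈ -38.652)
p(l) = -253/4 (p(l) = -1/8*506 = -253/4)
F = 5592669196/39641 (F = 45375 + (235839/39641 + 95702) = 45375 + 3793958821/39641 = 5592669196/39641 ≈ 1.4108e+5)
sqrt(p(d) + F) = sqrt(-253/4 + 5592669196/39641) = sqrt(22360647611/158564) = sqrt(18089763917299)/11326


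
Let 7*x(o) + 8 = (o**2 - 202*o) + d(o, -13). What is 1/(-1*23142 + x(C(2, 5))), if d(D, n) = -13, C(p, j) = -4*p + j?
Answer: -7/161400 ≈ -4.3371e-5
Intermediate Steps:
C(p, j) = j - 4*p
x(o) = -3 - 202*o/7 + o**2/7 (x(o) = -8/7 + ((o**2 - 202*o) - 13)/7 = -8/7 + (-13 + o**2 - 202*o)/7 = -8/7 + (-13/7 - 202*o/7 + o**2/7) = -3 - 202*o/7 + o**2/7)
1/(-1*23142 + x(C(2, 5))) = 1/(-1*23142 + (-3 - 202*(5 - 4*2)/7 + (5 - 4*2)**2/7)) = 1/(-23142 + (-3 - 202*(5 - 8)/7 + (5 - 8)**2/7)) = 1/(-23142 + (-3 - 202/7*(-3) + (1/7)*(-3)**2)) = 1/(-23142 + (-3 + 606/7 + (1/7)*9)) = 1/(-23142 + (-3 + 606/7 + 9/7)) = 1/(-23142 + 594/7) = 1/(-161400/7) = -7/161400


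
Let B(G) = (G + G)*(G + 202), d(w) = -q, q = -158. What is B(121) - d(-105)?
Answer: 78008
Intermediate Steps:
d(w) = 158 (d(w) = -1*(-158) = 158)
B(G) = 2*G*(202 + G) (B(G) = (2*G)*(202 + G) = 2*G*(202 + G))
B(121) - d(-105) = 2*121*(202 + 121) - 1*158 = 2*121*323 - 158 = 78166 - 158 = 78008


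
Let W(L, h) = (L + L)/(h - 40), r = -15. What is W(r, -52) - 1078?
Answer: -49573/46 ≈ -1077.7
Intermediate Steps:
W(L, h) = 2*L/(-40 + h) (W(L, h) = (2*L)/(-40 + h) = 2*L/(-40 + h))
W(r, -52) - 1078 = 2*(-15)/(-40 - 52) - 1078 = 2*(-15)/(-92) - 1078 = 2*(-15)*(-1/92) - 1078 = 15/46 - 1078 = -49573/46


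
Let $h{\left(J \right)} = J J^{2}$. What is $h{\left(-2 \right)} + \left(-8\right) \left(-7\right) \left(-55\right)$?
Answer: $-3088$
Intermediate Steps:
$h{\left(J \right)} = J^{3}$
$h{\left(-2 \right)} + \left(-8\right) \left(-7\right) \left(-55\right) = \left(-2\right)^{3} + \left(-8\right) \left(-7\right) \left(-55\right) = -8 + 56 \left(-55\right) = -8 - 3080 = -3088$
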